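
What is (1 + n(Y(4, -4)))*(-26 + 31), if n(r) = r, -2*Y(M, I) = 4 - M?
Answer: 5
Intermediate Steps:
Y(M, I) = -2 + M/2 (Y(M, I) = -(4 - M)/2 = -2 + M/2)
(1 + n(Y(4, -4)))*(-26 + 31) = (1 + (-2 + (1/2)*4))*(-26 + 31) = (1 + (-2 + 2))*5 = (1 + 0)*5 = 1*5 = 5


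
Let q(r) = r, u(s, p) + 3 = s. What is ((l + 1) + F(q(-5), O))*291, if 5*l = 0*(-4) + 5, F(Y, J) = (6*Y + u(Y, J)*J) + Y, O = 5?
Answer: -21243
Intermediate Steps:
u(s, p) = -3 + s
F(Y, J) = 7*Y + J*(-3 + Y) (F(Y, J) = (6*Y + (-3 + Y)*J) + Y = (6*Y + J*(-3 + Y)) + Y = 7*Y + J*(-3 + Y))
l = 1 (l = (0*(-4) + 5)/5 = (0 + 5)/5 = (⅕)*5 = 1)
((l + 1) + F(q(-5), O))*291 = ((1 + 1) + (7*(-5) + 5*(-3 - 5)))*291 = (2 + (-35 + 5*(-8)))*291 = (2 + (-35 - 40))*291 = (2 - 75)*291 = -73*291 = -21243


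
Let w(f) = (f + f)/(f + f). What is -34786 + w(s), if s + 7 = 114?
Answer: -34785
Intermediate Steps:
s = 107 (s = -7 + 114 = 107)
w(f) = 1 (w(f) = (2*f)/((2*f)) = (2*f)*(1/(2*f)) = 1)
-34786 + w(s) = -34786 + 1 = -34785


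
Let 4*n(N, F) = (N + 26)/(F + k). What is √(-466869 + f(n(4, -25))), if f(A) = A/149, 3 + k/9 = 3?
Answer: 3*I*√115166207930/1490 ≈ 683.28*I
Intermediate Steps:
k = 0 (k = -27 + 9*3 = -27 + 27 = 0)
n(N, F) = (26 + N)/(4*F) (n(N, F) = ((N + 26)/(F + 0))/4 = ((26 + N)/F)/4 = (26 + N)/(4*F))
f(A) = A/149 (f(A) = A*(1/149) = A/149)
√(-466869 + f(n(4, -25))) = √(-466869 + ((¼)*(26 + 4)/(-25))/149) = √(-466869 + ((¼)*(-1/25)*30)/149) = √(-466869 + (1/149)*(-3/10)) = √(-466869 - 3/1490) = √(-695634813/1490) = 3*I*√115166207930/1490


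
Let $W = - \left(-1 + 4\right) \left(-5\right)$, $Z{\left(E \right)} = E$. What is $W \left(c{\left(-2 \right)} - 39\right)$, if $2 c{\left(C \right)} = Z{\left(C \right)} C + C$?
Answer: $-570$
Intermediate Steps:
$c{\left(C \right)} = \frac{C}{2} + \frac{C^{2}}{2}$ ($c{\left(C \right)} = \frac{C C + C}{2} = \frac{C^{2} + C}{2} = \frac{C + C^{2}}{2} = \frac{C}{2} + \frac{C^{2}}{2}$)
$W = 15$ ($W = - 3 \left(-5\right) = \left(-1\right) \left(-15\right) = 15$)
$W \left(c{\left(-2 \right)} - 39\right) = 15 \left(\frac{1}{2} \left(-2\right) \left(1 - 2\right) - 39\right) = 15 \left(\frac{1}{2} \left(-2\right) \left(-1\right) - 39\right) = 15 \left(1 - 39\right) = 15 \left(-38\right) = -570$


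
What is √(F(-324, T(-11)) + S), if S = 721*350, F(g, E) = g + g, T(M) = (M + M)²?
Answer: √251702 ≈ 501.70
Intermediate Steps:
T(M) = 4*M² (T(M) = (2*M)² = 4*M²)
F(g, E) = 2*g
S = 252350
√(F(-324, T(-11)) + S) = √(2*(-324) + 252350) = √(-648 + 252350) = √251702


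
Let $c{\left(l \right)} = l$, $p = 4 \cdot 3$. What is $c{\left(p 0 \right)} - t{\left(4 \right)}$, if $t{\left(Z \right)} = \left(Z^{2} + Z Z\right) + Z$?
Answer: $-36$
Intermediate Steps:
$p = 12$
$t{\left(Z \right)} = Z + 2 Z^{2}$ ($t{\left(Z \right)} = \left(Z^{2} + Z^{2}\right) + Z = 2 Z^{2} + Z = Z + 2 Z^{2}$)
$c{\left(p 0 \right)} - t{\left(4 \right)} = 12 \cdot 0 - 4 \left(1 + 2 \cdot 4\right) = 0 - 4 \left(1 + 8\right) = 0 - 4 \cdot 9 = 0 - 36 = -36$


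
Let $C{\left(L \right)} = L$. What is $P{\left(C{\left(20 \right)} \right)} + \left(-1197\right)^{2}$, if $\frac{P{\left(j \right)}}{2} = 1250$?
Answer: $1435309$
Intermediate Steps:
$P{\left(j \right)} = 2500$ ($P{\left(j \right)} = 2 \cdot 1250 = 2500$)
$P{\left(C{\left(20 \right)} \right)} + \left(-1197\right)^{2} = 2500 + \left(-1197\right)^{2} = 2500 + 1432809 = 1435309$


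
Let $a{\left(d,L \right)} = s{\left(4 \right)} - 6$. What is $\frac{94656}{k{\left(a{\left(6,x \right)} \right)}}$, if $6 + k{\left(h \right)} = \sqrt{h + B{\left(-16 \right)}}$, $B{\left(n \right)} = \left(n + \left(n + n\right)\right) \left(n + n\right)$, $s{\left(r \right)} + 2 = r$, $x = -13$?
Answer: $\frac{4176}{11} + \frac{1392 \sqrt{383}}{11} \approx 2856.2$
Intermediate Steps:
$s{\left(r \right)} = -2 + r$
$B{\left(n \right)} = 6 n^{2}$ ($B{\left(n \right)} = \left(n + 2 n\right) 2 n = 3 n 2 n = 6 n^{2}$)
$a{\left(d,L \right)} = -4$ ($a{\left(d,L \right)} = \left(-2 + 4\right) - 6 = 2 - 6 = -4$)
$k{\left(h \right)} = -6 + \sqrt{1536 + h}$ ($k{\left(h \right)} = -6 + \sqrt{h + 6 \left(-16\right)^{2}} = -6 + \sqrt{h + 6 \cdot 256} = -6 + \sqrt{h + 1536} = -6 + \sqrt{1536 + h}$)
$\frac{94656}{k{\left(a{\left(6,x \right)} \right)}} = \frac{94656}{-6 + \sqrt{1536 - 4}} = \frac{94656}{-6 + \sqrt{1532}} = \frac{94656}{-6 + 2 \sqrt{383}}$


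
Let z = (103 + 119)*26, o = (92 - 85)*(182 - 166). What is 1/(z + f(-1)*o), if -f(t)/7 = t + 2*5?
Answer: -1/1284 ≈ -0.00077882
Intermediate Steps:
f(t) = -70 - 7*t (f(t) = -7*(t + 2*5) = -7*(t + 10) = -7*(10 + t) = -70 - 7*t)
o = 112 (o = 7*16 = 112)
z = 5772 (z = 222*26 = 5772)
1/(z + f(-1)*o) = 1/(5772 + (-70 - 7*(-1))*112) = 1/(5772 + (-70 + 7)*112) = 1/(5772 - 63*112) = 1/(5772 - 7056) = 1/(-1284) = -1/1284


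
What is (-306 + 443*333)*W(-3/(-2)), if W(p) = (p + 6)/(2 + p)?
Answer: 2208195/7 ≈ 3.1546e+5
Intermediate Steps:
W(p) = (6 + p)/(2 + p)
(-306 + 443*333)*W(-3/(-2)) = (-306 + 443*333)*((6 - 3/(-2))/(2 - 3/(-2))) = (-306 + 147519)*((6 - 3*(-½))/(2 - 3*(-½))) = 147213*((6 + 3/2)/(2 + 3/2)) = 147213*((15/2)/(7/2)) = 147213*((2/7)*(15/2)) = 147213*(15/7) = 2208195/7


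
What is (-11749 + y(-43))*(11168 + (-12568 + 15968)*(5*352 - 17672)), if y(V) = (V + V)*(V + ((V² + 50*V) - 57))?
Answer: -1229835962784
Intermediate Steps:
y(V) = 2*V*(-57 + V² + 51*V) (y(V) = (2*V)*(V + (-57 + V² + 50*V)) = (2*V)*(-57 + V² + 51*V) = 2*V*(-57 + V² + 51*V))
(-11749 + y(-43))*(11168 + (-12568 + 15968)*(5*352 - 17672)) = (-11749 + 2*(-43)*(-57 + (-43)² + 51*(-43)))*(11168 + (-12568 + 15968)*(5*352 - 17672)) = (-11749 + 2*(-43)*(-57 + 1849 - 2193))*(11168 + 3400*(1760 - 17672)) = (-11749 + 2*(-43)*(-401))*(11168 + 3400*(-15912)) = (-11749 + 34486)*(11168 - 54100800) = 22737*(-54089632) = -1229835962784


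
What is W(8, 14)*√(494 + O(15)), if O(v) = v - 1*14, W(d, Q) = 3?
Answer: 9*√55 ≈ 66.746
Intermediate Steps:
O(v) = -14 + v (O(v) = v - 14 = -14 + v)
W(8, 14)*√(494 + O(15)) = 3*√(494 + (-14 + 15)) = 3*√(494 + 1) = 3*√495 = 3*(3*√55) = 9*√55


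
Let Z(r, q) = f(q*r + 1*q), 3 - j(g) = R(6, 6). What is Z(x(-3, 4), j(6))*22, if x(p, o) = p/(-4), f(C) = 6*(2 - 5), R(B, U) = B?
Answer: -396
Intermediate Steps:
j(g) = -3 (j(g) = 3 - 1*6 = 3 - 6 = -3)
f(C) = -18 (f(C) = 6*(-3) = -18)
x(p, o) = -p/4 (x(p, o) = p*(-¼) = -p/4)
Z(r, q) = -18
Z(x(-3, 4), j(6))*22 = -18*22 = -396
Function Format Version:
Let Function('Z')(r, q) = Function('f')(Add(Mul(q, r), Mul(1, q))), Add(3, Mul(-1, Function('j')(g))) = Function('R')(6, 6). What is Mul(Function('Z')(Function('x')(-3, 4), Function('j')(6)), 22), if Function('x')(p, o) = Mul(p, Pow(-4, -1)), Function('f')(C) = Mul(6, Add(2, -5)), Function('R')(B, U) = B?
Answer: -396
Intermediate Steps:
Function('j')(g) = -3 (Function('j')(g) = Add(3, Mul(-1, 6)) = Add(3, -6) = -3)
Function('f')(C) = -18 (Function('f')(C) = Mul(6, -3) = -18)
Function('x')(p, o) = Mul(Rational(-1, 4), p) (Function('x')(p, o) = Mul(p, Rational(-1, 4)) = Mul(Rational(-1, 4), p))
Function('Z')(r, q) = -18
Mul(Function('Z')(Function('x')(-3, 4), Function('j')(6)), 22) = Mul(-18, 22) = -396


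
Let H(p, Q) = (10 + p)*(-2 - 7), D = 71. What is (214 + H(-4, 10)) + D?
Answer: 231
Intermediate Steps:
H(p, Q) = -90 - 9*p (H(p, Q) = (10 + p)*(-9) = -90 - 9*p)
(214 + H(-4, 10)) + D = (214 + (-90 - 9*(-4))) + 71 = (214 + (-90 + 36)) + 71 = (214 - 54) + 71 = 160 + 71 = 231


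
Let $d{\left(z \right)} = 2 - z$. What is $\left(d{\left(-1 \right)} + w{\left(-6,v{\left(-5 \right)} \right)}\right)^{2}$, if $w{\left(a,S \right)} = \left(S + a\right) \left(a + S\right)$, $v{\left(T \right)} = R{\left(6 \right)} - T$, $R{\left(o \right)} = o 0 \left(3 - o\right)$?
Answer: $16$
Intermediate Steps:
$R{\left(o \right)} = 0$ ($R{\left(o \right)} = 0 \left(3 - o\right) = 0$)
$v{\left(T \right)} = - T$ ($v{\left(T \right)} = 0 - T = - T$)
$w{\left(a,S \right)} = \left(S + a\right)^{2}$ ($w{\left(a,S \right)} = \left(S + a\right) \left(S + a\right) = \left(S + a\right)^{2}$)
$\left(d{\left(-1 \right)} + w{\left(-6,v{\left(-5 \right)} \right)}\right)^{2} = \left(\left(2 - -1\right) + \left(\left(-1\right) \left(-5\right) - 6\right)^{2}\right)^{2} = \left(\left(2 + 1\right) + \left(5 - 6\right)^{2}\right)^{2} = \left(3 + \left(-1\right)^{2}\right)^{2} = \left(3 + 1\right)^{2} = 4^{2} = 16$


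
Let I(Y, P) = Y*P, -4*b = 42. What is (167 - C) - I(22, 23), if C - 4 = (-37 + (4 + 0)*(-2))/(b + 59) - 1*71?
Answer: -26294/97 ≈ -271.07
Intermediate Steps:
b = -21/2 (b = -¼*42 = -21/2 ≈ -10.500)
C = -6589/97 (C = 4 + ((-37 + (4 + 0)*(-2))/(-21/2 + 59) - 1*71) = 4 + ((-37 + 4*(-2))/(97/2) - 71) = 4 + ((-37 - 8)*(2/97) - 71) = 4 + (-45*2/97 - 71) = 4 + (-90/97 - 71) = 4 - 6977/97 = -6589/97 ≈ -67.928)
I(Y, P) = P*Y
(167 - C) - I(22, 23) = (167 - 1*(-6589/97)) - 23*22 = (167 + 6589/97) - 1*506 = 22788/97 - 506 = -26294/97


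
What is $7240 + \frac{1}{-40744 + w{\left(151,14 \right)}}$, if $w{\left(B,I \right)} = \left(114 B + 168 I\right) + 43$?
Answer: $\frac{153017399}{21135} \approx 7240.0$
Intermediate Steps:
$w{\left(B,I \right)} = 43 + 114 B + 168 I$
$7240 + \frac{1}{-40744 + w{\left(151,14 \right)}} = 7240 + \frac{1}{-40744 + \left(43 + 114 \cdot 151 + 168 \cdot 14\right)} = 7240 + \frac{1}{-40744 + \left(43 + 17214 + 2352\right)} = 7240 + \frac{1}{-40744 + 19609} = 7240 + \frac{1}{-21135} = 7240 - \frac{1}{21135} = \frac{153017399}{21135}$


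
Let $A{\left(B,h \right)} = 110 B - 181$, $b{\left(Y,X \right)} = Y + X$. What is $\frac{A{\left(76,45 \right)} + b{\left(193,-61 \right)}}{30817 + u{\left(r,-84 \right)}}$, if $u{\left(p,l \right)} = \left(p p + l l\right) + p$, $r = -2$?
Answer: $\frac{8311}{37875} \approx 0.21943$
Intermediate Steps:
$b{\left(Y,X \right)} = X + Y$
$u{\left(p,l \right)} = p + l^{2} + p^{2}$ ($u{\left(p,l \right)} = \left(p^{2} + l^{2}\right) + p = \left(l^{2} + p^{2}\right) + p = p + l^{2} + p^{2}$)
$A{\left(B,h \right)} = -181 + 110 B$
$\frac{A{\left(76,45 \right)} + b{\left(193,-61 \right)}}{30817 + u{\left(r,-84 \right)}} = \frac{\left(-181 + 110 \cdot 76\right) + \left(-61 + 193\right)}{30817 + \left(-2 + \left(-84\right)^{2} + \left(-2\right)^{2}\right)} = \frac{\left(-181 + 8360\right) + 132}{30817 + \left(-2 + 7056 + 4\right)} = \frac{8179 + 132}{30817 + 7058} = \frac{8311}{37875}$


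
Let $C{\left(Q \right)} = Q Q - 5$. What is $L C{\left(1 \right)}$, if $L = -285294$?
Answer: $1141176$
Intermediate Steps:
$C{\left(Q \right)} = -5 + Q^{2}$ ($C{\left(Q \right)} = Q^{2} - 5 = -5 + Q^{2}$)
$L C{\left(1 \right)} = - 285294 \left(-5 + 1^{2}\right) = - 285294 \left(-5 + 1\right) = \left(-285294\right) \left(-4\right) = 1141176$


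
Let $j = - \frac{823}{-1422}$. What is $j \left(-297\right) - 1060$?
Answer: $- \frac{194639}{158} \approx -1231.9$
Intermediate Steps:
$j = \frac{823}{1422}$ ($j = \left(-823\right) \left(- \frac{1}{1422}\right) = \frac{823}{1422} \approx 0.57876$)
$j \left(-297\right) - 1060 = \frac{823}{1422} \left(-297\right) - 1060 = - \frac{27159}{158} - 1060 = - \frac{194639}{158}$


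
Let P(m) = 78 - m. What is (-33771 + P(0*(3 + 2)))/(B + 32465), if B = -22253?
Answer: -11231/3404 ≈ -3.2994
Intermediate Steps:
(-33771 + P(0*(3 + 2)))/(B + 32465) = (-33771 + (78 - 0*(3 + 2)))/(-22253 + 32465) = (-33771 + (78 - 0*5))/10212 = (-33771 + (78 - 1*0))*(1/10212) = (-33771 + (78 + 0))*(1/10212) = (-33771 + 78)*(1/10212) = -33693*1/10212 = -11231/3404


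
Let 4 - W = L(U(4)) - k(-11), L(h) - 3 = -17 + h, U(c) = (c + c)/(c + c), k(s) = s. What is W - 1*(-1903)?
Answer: 1909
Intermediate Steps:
U(c) = 1 (U(c) = (2*c)/((2*c)) = (2*c)*(1/(2*c)) = 1)
L(h) = -14 + h (L(h) = 3 + (-17 + h) = -14 + h)
W = 6 (W = 4 - ((-14 + 1) - 1*(-11)) = 4 - (-13 + 11) = 4 - 1*(-2) = 4 + 2 = 6)
W - 1*(-1903) = 6 - 1*(-1903) = 6 + 1903 = 1909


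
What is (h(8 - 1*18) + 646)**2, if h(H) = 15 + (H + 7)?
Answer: 432964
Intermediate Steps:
h(H) = 22 + H (h(H) = 15 + (7 + H) = 22 + H)
(h(8 - 1*18) + 646)**2 = ((22 + (8 - 1*18)) + 646)**2 = ((22 + (8 - 18)) + 646)**2 = ((22 - 10) + 646)**2 = (12 + 646)**2 = 658**2 = 432964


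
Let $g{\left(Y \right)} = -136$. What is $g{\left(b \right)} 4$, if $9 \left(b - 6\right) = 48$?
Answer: $-544$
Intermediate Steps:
$b = \frac{34}{3}$ ($b = 6 + \frac{1}{9} \cdot 48 = 6 + \frac{16}{3} = \frac{34}{3} \approx 11.333$)
$g{\left(b \right)} 4 = \left(-136\right) 4 = -544$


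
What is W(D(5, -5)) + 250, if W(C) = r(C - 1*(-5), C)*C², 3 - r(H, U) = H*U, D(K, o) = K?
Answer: -925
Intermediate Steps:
r(H, U) = 3 - H*U
W(C) = C²*(3 - C*(5 + C)) (W(C) = (3 - (C - 1*(-5))*C)*C² = (3 - (C + 5)*C)*C² = (3 - (5 + C)*C)*C² = (3 - C*(5 + C))*C² = C²*(3 - C*(5 + C)))
W(D(5, -5)) + 250 = 5²*(3 - 1*5*(5 + 5)) + 250 = 25*(3 - 1*5*10) + 250 = 25*(3 - 50) + 250 = 25*(-47) + 250 = -1175 + 250 = -925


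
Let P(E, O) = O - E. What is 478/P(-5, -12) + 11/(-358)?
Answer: -171201/2506 ≈ -68.316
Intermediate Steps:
478/P(-5, -12) + 11/(-358) = 478/(-12 - 1*(-5)) + 11/(-358) = 478/(-12 + 5) + 11*(-1/358) = 478/(-7) - 11/358 = 478*(-⅐) - 11/358 = -478/7 - 11/358 = -171201/2506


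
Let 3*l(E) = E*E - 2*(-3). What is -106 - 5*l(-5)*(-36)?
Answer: 1754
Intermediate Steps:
l(E) = 2 + E²/3 (l(E) = (E*E - 2*(-3))/3 = (E² + 6)/3 = (6 + E²)/3 = 2 + E²/3)
-106 - 5*l(-5)*(-36) = -106 - 5*(2 + (⅓)*(-5)²)*(-36) = -106 - 5*(2 + (⅓)*25)*(-36) = -106 - 5*(2 + 25/3)*(-36) = -106 - 5*31/3*(-36) = -106 - 155/3*(-36) = -106 + 1860 = 1754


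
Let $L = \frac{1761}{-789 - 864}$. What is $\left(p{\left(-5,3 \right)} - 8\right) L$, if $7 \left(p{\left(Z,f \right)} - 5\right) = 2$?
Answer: $\frac{587}{203} \approx 2.8916$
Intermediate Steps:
$p{\left(Z,f \right)} = \frac{37}{7}$ ($p{\left(Z,f \right)} = 5 + \frac{1}{7} \cdot 2 = 5 + \frac{2}{7} = \frac{37}{7}$)
$L = - \frac{587}{551}$ ($L = \frac{1761}{-789 - 864} = \frac{1761}{-1653} = 1761 \left(- \frac{1}{1653}\right) = - \frac{587}{551} \approx -1.0653$)
$\left(p{\left(-5,3 \right)} - 8\right) L = \left(\frac{37}{7} - 8\right) \left(- \frac{587}{551}\right) = \left(- \frac{19}{7}\right) \left(- \frac{587}{551}\right) = \frac{587}{203}$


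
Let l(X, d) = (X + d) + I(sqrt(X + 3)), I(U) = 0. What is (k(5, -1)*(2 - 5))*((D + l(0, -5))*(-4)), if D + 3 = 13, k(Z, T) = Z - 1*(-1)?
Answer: 360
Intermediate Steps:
k(Z, T) = 1 + Z (k(Z, T) = Z + 1 = 1 + Z)
D = 10 (D = -3 + 13 = 10)
l(X, d) = X + d (l(X, d) = (X + d) + 0 = X + d)
(k(5, -1)*(2 - 5))*((D + l(0, -5))*(-4)) = ((1 + 5)*(2 - 5))*((10 + (0 - 5))*(-4)) = (6*(-3))*((10 - 5)*(-4)) = -90*(-4) = -18*(-20) = 360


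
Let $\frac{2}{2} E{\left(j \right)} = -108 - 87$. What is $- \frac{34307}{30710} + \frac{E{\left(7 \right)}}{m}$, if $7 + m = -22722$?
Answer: $- \frac{773775353}{698007590} \approx -1.1085$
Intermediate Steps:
$m = -22729$ ($m = -7 - 22722 = -22729$)
$E{\left(j \right)} = -195$ ($E{\left(j \right)} = -108 - 87 = -195$)
$- \frac{34307}{30710} + \frac{E{\left(7 \right)}}{m} = - \frac{34307}{30710} - \frac{195}{-22729} = \left(-34307\right) \frac{1}{30710} - - \frac{195}{22729} = - \frac{34307}{30710} + \frac{195}{22729} = - \frac{773775353}{698007590}$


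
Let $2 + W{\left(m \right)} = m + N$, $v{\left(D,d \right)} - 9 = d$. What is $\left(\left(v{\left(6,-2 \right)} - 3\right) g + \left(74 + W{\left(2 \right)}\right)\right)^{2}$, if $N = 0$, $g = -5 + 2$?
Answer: $3844$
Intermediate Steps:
$g = -3$
$v{\left(D,d \right)} = 9 + d$
$W{\left(m \right)} = -2 + m$ ($W{\left(m \right)} = -2 + \left(m + 0\right) = -2 + m$)
$\left(\left(v{\left(6,-2 \right)} - 3\right) g + \left(74 + W{\left(2 \right)}\right)\right)^{2} = \left(\left(\left(9 - 2\right) - 3\right) \left(-3\right) + \left(74 + \left(-2 + 2\right)\right)\right)^{2} = \left(\left(7 - 3\right) \left(-3\right) + \left(74 + 0\right)\right)^{2} = \left(4 \left(-3\right) + 74\right)^{2} = \left(-12 + 74\right)^{2} = 62^{2} = 3844$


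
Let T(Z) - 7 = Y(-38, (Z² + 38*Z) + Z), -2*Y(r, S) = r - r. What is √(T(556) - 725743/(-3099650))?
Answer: 3*√308908267322/619930 ≈ 2.6896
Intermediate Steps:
Y(r, S) = 0 (Y(r, S) = -(r - r)/2 = -½*0 = 0)
T(Z) = 7 (T(Z) = 7 + 0 = 7)
√(T(556) - 725743/(-3099650)) = √(7 - 725743/(-3099650)) = √(7 - 725743*(-1/3099650)) = √(7 + 725743/3099650) = √(22423293/3099650) = 3*√308908267322/619930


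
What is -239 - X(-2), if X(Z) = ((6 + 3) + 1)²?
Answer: -339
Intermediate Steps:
X(Z) = 100 (X(Z) = (9 + 1)² = 10² = 100)
-239 - X(-2) = -239 - 1*100 = -239 - 100 = -339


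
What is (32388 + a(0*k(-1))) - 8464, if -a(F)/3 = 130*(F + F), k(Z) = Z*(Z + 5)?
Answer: 23924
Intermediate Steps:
k(Z) = Z*(5 + Z)
a(F) = -780*F (a(F) = -390*(F + F) = -390*2*F = -780*F)
(32388 + a(0*k(-1))) - 8464 = (32388 - 0*(-(5 - 1))) - 8464 = (32388 - 0*(-1*4)) - 8464 = (32388 - 0*(-4)) - 8464 = (32388 - 780*0) - 8464 = (32388 + 0) - 8464 = 32388 - 8464 = 23924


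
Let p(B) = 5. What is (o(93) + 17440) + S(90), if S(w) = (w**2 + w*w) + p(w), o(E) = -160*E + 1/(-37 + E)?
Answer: 1050841/56 ≈ 18765.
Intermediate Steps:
o(E) = 1/(-37 + E) - 160*E
S(w) = 5 + 2*w**2 (S(w) = (w**2 + w*w) + 5 = (w**2 + w**2) + 5 = 2*w**2 + 5 = 5 + 2*w**2)
(o(93) + 17440) + S(90) = ((1 - 160*93**2 + 5920*93)/(-37 + 93) + 17440) + (5 + 2*90**2) = ((1 - 160*8649 + 550560)/56 + 17440) + (5 + 2*8100) = ((1 - 1383840 + 550560)/56 + 17440) + (5 + 16200) = ((1/56)*(-833279) + 17440) + 16205 = (-833279/56 + 17440) + 16205 = 143361/56 + 16205 = 1050841/56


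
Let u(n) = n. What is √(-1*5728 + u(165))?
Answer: I*√5563 ≈ 74.586*I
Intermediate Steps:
√(-1*5728 + u(165)) = √(-1*5728 + 165) = √(-5728 + 165) = √(-5563) = I*√5563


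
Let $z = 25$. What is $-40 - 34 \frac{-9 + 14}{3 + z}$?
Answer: $- \frac{645}{14} \approx -46.071$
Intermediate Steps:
$-40 - 34 \frac{-9 + 14}{3 + z} = -40 - 34 \frac{-9 + 14}{3 + 25} = -40 - 34 \cdot \frac{5}{28} = -40 - 34 \cdot 5 \cdot \frac{1}{28} = -40 - \frac{85}{14} = - \frac{645}{14}$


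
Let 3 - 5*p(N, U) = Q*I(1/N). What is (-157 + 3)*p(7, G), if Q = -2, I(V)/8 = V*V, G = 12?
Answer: -3586/35 ≈ -102.46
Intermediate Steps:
I(V) = 8*V² (I(V) = 8*(V*V) = 8*V²)
p(N, U) = ⅗ + 16/(5*N²) (p(N, U) = ⅗ - (-2)*8*(1/N)²/5 = ⅗ - (-2)*8/N²/5 = ⅗ - (-16)/(5*N²) = ⅗ + 16/(5*N²))
(-157 + 3)*p(7, G) = (-157 + 3)*(⅗ + (16/5)/7²) = -154*(⅗ + (16/5)*(1/49)) = -154*(⅗ + 16/245) = -154*163/245 = -3586/35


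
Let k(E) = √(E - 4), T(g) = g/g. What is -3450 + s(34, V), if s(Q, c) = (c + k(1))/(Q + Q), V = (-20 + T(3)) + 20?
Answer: -234599/68 + I*√3/68 ≈ -3450.0 + 0.025471*I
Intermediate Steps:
T(g) = 1
k(E) = √(-4 + E)
V = 1 (V = (-20 + 1) + 20 = -19 + 20 = 1)
s(Q, c) = (c + I*√3)/(2*Q) (s(Q, c) = (c + √(-4 + 1))/(Q + Q) = (c + √(-3))/((2*Q)) = (c + I*√3)*(1/(2*Q)) = (c + I*√3)/(2*Q))
-3450 + s(34, V) = -3450 + (½)*(1 + I*√3)/34 = -3450 + (½)*(1/34)*(1 + I*√3) = -3450 + (1/68 + I*√3/68) = -234599/68 + I*√3/68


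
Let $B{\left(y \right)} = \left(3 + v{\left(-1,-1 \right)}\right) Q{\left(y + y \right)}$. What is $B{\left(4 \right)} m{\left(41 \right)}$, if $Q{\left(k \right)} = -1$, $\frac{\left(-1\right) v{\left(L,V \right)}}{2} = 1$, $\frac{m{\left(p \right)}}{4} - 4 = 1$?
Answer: $-20$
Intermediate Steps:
$m{\left(p \right)} = 20$ ($m{\left(p \right)} = 16 + 4 \cdot 1 = 16 + 4 = 20$)
$v{\left(L,V \right)} = -2$ ($v{\left(L,V \right)} = \left(-2\right) 1 = -2$)
$B{\left(y \right)} = -1$ ($B{\left(y \right)} = \left(3 - 2\right) \left(-1\right) = 1 \left(-1\right) = -1$)
$B{\left(4 \right)} m{\left(41 \right)} = \left(-1\right) 20 = -20$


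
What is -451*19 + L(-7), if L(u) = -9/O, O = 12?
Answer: -34279/4 ≈ -8569.8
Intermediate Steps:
L(u) = -¾ (L(u) = -9/12 = -9*1/12 = -¾)
-451*19 + L(-7) = -451*19 - ¾ = -8569 - ¾ = -34279/4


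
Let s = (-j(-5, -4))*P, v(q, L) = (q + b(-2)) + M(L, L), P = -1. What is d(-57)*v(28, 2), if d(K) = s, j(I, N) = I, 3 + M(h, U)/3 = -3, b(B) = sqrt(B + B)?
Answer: -50 - 10*I ≈ -50.0 - 10.0*I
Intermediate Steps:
b(B) = sqrt(2)*sqrt(B) (b(B) = sqrt(2*B) = sqrt(2)*sqrt(B))
M(h, U) = -18 (M(h, U) = -9 + 3*(-3) = -9 - 9 = -18)
v(q, L) = -18 + q + 2*I (v(q, L) = (q + sqrt(2)*sqrt(-2)) - 18 = (q + sqrt(2)*(I*sqrt(2))) - 18 = (q + 2*I) - 18 = -18 + q + 2*I)
s = -5 (s = -1*(-5)*(-1) = 5*(-1) = -5)
d(K) = -5
d(-57)*v(28, 2) = -5*(-18 + 28 + 2*I) = -5*(10 + 2*I) = -50 - 10*I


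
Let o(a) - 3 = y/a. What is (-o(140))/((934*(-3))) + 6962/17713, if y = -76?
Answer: 342143329/868556955 ≈ 0.39392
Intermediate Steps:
o(a) = 3 - 76/a
(-o(140))/((934*(-3))) + 6962/17713 = (-(3 - 76/140))/((934*(-3))) + 6962/17713 = -(3 - 76*1/140)/(-2802) + 6962*(1/17713) = -(3 - 19/35)*(-1/2802) + 6962/17713 = -1*86/35*(-1/2802) + 6962/17713 = -86/35*(-1/2802) + 6962/17713 = 43/49035 + 6962/17713 = 342143329/868556955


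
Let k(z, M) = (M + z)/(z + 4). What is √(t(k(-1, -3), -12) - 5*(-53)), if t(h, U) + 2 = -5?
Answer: √258 ≈ 16.062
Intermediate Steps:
k(z, M) = (M + z)/(4 + z)
t(h, U) = -7 (t(h, U) = -2 - 5 = -7)
√(t(k(-1, -3), -12) - 5*(-53)) = √(-7 - 5*(-53)) = √(-7 + 265) = √258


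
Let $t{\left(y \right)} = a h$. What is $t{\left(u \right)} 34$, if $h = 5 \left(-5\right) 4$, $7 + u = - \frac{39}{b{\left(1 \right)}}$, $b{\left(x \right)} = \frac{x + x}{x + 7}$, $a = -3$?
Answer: $10200$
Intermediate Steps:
$b{\left(x \right)} = \frac{2 x}{7 + x}$
$u = -163$ ($u = -7 - \frac{39}{2 \cdot 1 \frac{1}{7 + 1}} = -7 - \frac{39}{2 \cdot 1 \cdot \frac{1}{8}} = -7 - 39 \frac{1}{\frac{1}{4}} = -7 - 156 = -163$)
$h = -100$ ($h = \left(-25\right) 4 = -100$)
$t{\left(y \right)} = 300$ ($t{\left(y \right)} = \left(-3\right) \left(-100\right) = 300$)
$t{\left(u \right)} 34 = 300 \cdot 34 = 10200$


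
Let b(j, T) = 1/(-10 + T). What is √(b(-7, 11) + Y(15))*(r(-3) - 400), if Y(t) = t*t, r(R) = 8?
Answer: -392*√226 ≈ -5893.1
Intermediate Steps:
Y(t) = t²
√(b(-7, 11) + Y(15))*(r(-3) - 400) = √(1/(-10 + 11) + 15²)*(8 - 400) = √(1/1 + 225)*(-392) = √(1 + 225)*(-392) = √226*(-392) = -392*√226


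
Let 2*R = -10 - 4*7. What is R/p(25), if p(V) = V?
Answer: -19/25 ≈ -0.76000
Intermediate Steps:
R = -19 (R = (-10 - 4*7)/2 = (-10 - 28)/2 = (½)*(-38) = -19)
R/p(25) = -19/25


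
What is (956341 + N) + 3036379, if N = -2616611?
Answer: 1376109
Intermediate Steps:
(956341 + N) + 3036379 = (956341 - 2616611) + 3036379 = -1660270 + 3036379 = 1376109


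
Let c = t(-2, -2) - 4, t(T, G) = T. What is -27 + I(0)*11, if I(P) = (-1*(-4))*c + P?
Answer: -291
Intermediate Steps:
c = -6 (c = -2 - 4 = -6)
I(P) = -24 + P (I(P) = -1*(-4)*(-6) + P = 4*(-6) + P = -24 + P)
-27 + I(0)*11 = -27 + (-24 + 0)*11 = -27 - 24*11 = -27 - 264 = -291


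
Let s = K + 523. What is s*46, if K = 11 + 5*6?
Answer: 25944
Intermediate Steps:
K = 41 (K = 11 + 30 = 41)
s = 564 (s = 41 + 523 = 564)
s*46 = 564*46 = 25944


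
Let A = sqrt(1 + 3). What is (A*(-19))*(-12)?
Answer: 456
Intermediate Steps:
A = 2 (A = sqrt(4) = 2)
(A*(-19))*(-12) = (2*(-19))*(-12) = -38*(-12) = 456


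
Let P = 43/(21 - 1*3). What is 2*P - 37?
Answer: -290/9 ≈ -32.222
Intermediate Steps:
P = 43/18 (P = 43/(21 - 3) = 43/18 ≈ 2.3889)
2*P - 37 = 2*(43/18) - 37 = 43/9 - 37 = -290/9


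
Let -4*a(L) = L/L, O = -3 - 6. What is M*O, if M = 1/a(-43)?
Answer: 36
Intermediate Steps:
O = -9
a(L) = -¼ (a(L) = -L/(4*L) = -¼*1 = -¼)
M = -4 (M = 1/(-¼) = -4)
M*O = -4*(-9) = 36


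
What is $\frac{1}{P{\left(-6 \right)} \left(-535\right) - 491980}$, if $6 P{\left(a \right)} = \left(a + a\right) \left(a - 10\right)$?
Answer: $- \frac{1}{509100} \approx -1.9643 \cdot 10^{-6}$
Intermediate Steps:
$P{\left(a \right)} = \frac{a \left(-10 + a\right)}{3}$ ($P{\left(a \right)} = \frac{\left(a + a\right) \left(a - 10\right)}{6} = \frac{2 a \left(-10 + a\right)}{6} = \frac{a \left(-10 + a\right)}{3}$)
$\frac{1}{P{\left(-6 \right)} \left(-535\right) - 491980} = \frac{1}{\frac{1}{3} \left(-6\right) \left(-10 - 6\right) \left(-535\right) - 491980} = \frac{1}{\frac{1}{3} \left(-6\right) \left(-16\right) \left(-535\right) - 491980} = \frac{1}{32 \left(-535\right) - 491980} = \frac{1}{-17120 - 491980} = \frac{1}{-509100} = - \frac{1}{509100}$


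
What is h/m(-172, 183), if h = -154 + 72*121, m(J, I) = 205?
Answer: 8558/205 ≈ 41.746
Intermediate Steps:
h = 8558 (h = -154 + 8712 = 8558)
h/m(-172, 183) = 8558/205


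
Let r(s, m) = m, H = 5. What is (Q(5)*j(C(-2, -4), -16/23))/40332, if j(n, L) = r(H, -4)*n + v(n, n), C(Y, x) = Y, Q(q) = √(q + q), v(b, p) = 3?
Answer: 11*√10/40332 ≈ 0.00086247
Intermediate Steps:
Q(q) = √2*√q (Q(q) = √(2*q) = √2*√q)
j(n, L) = 3 - 4*n (j(n, L) = -4*n + 3 = 3 - 4*n)
(Q(5)*j(C(-2, -4), -16/23))/40332 = ((√2*√5)*(3 - 4*(-2)))/40332 = (√10*(3 + 8))*(1/40332) = (√10*11)*(1/40332) = (11*√10)*(1/40332) = 11*√10/40332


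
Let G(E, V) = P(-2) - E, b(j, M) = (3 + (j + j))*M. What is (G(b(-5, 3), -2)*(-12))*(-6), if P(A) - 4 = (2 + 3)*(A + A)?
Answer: 360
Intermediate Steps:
P(A) = 4 + 10*A (P(A) = 4 + (2 + 3)*(A + A) = 4 + 5*(2*A) = 4 + 10*A)
b(j, M) = M*(3 + 2*j) (b(j, M) = (3 + 2*j)*M = M*(3 + 2*j))
G(E, V) = -16 - E (G(E, V) = (4 + 10*(-2)) - E = (4 - 20) - E = -16 - E)
(G(b(-5, 3), -2)*(-12))*(-6) = ((-16 - 3*(3 + 2*(-5)))*(-12))*(-6) = ((-16 - 3*(3 - 10))*(-12))*(-6) = ((-16 - 3*(-7))*(-12))*(-6) = ((-16 - 1*(-21))*(-12))*(-6) = ((-16 + 21)*(-12))*(-6) = (5*(-12))*(-6) = -60*(-6) = 360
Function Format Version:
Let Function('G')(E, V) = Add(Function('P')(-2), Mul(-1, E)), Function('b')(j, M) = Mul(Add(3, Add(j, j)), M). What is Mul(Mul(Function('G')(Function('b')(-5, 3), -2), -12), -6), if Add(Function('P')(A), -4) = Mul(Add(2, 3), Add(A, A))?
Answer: 360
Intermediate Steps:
Function('P')(A) = Add(4, Mul(10, A)) (Function('P')(A) = Add(4, Mul(Add(2, 3), Add(A, A))) = Add(4, Mul(5, Mul(2, A))) = Add(4, Mul(10, A)))
Function('b')(j, M) = Mul(M, Add(3, Mul(2, j))) (Function('b')(j, M) = Mul(Add(3, Mul(2, j)), M) = Mul(M, Add(3, Mul(2, j))))
Function('G')(E, V) = Add(-16, Mul(-1, E)) (Function('G')(E, V) = Add(Add(4, Mul(10, -2)), Mul(-1, E)) = Add(Add(4, -20), Mul(-1, E)) = Add(-16, Mul(-1, E)))
Mul(Mul(Function('G')(Function('b')(-5, 3), -2), -12), -6) = Mul(Mul(Add(-16, Mul(-1, Mul(3, Add(3, Mul(2, -5))))), -12), -6) = Mul(Mul(Add(-16, Mul(-1, Mul(3, Add(3, -10)))), -12), -6) = Mul(Mul(Add(-16, Mul(-1, Mul(3, -7))), -12), -6) = Mul(Mul(Add(-16, Mul(-1, -21)), -12), -6) = Mul(Mul(Add(-16, 21), -12), -6) = Mul(Mul(5, -12), -6) = Mul(-60, -6) = 360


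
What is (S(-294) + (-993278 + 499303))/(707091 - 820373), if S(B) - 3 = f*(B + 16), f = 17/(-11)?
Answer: 2714483/623051 ≈ 4.3568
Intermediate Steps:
f = -17/11 (f = 17*(-1/11) = -17/11 ≈ -1.5455)
S(B) = -239/11 - 17*B/11 (S(B) = 3 - 17*(B + 16)/11 = 3 - 17*(16 + B)/11 = 3 + (-272/11 - 17*B/11) = -239/11 - 17*B/11)
(S(-294) + (-993278 + 499303))/(707091 - 820373) = ((-239/11 - 17/11*(-294)) + (-993278 + 499303))/(707091 - 820373) = ((-239/11 + 4998/11) - 493975)/(-113282) = (4759/11 - 493975)*(-1/113282) = -5428966/11*(-1/113282) = 2714483/623051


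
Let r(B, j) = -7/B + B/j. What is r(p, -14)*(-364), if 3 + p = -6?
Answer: -4654/9 ≈ -517.11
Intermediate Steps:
p = -9 (p = -3 - 6 = -9)
r(p, -14)*(-364) = (-7/(-9) - 9/(-14))*(-364) = (-7*(-⅑) - 9*(-1/14))*(-364) = (7/9 + 9/14)*(-364) = (179/126)*(-364) = -4654/9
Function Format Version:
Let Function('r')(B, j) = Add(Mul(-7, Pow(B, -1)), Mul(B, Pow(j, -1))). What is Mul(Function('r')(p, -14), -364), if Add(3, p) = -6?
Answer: Rational(-4654, 9) ≈ -517.11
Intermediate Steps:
p = -9 (p = Add(-3, -6) = -9)
Mul(Function('r')(p, -14), -364) = Mul(Add(Mul(-7, Pow(-9, -1)), Mul(-9, Pow(-14, -1))), -364) = Mul(Add(Mul(-7, Rational(-1, 9)), Mul(-9, Rational(-1, 14))), -364) = Mul(Add(Rational(7, 9), Rational(9, 14)), -364) = Mul(Rational(179, 126), -364) = Rational(-4654, 9)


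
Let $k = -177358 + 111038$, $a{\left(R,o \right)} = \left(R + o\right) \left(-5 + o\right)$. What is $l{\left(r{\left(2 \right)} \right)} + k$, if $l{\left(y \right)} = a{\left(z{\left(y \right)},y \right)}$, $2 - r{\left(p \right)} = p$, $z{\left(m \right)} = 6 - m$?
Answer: $-66350$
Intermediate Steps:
$r{\left(p \right)} = 2 - p$
$a{\left(R,o \right)} = \left(-5 + o\right) \left(R + o\right)$
$l{\left(y \right)} = -30 + y^{2} + y \left(6 - y\right)$ ($l{\left(y \right)} = y^{2} - 5 \left(6 - y\right) - 5 y + \left(6 - y\right) y = y^{2} + \left(-30 + 5 y\right) - 5 y + y \left(6 - y\right) = -30 + y^{2} + y \left(6 - y\right)$)
$k = -66320$
$l{\left(r{\left(2 \right)} \right)} + k = \left(-30 + 6 \left(2 - 2\right)\right) - 66320 = \left(-30 + 6 \cdot 0\right) - 66320 = \left(-30 + 0\right) - 66320 = -30 - 66320 = -66350$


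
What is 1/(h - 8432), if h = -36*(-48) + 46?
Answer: -1/6658 ≈ -0.00015020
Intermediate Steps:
h = 1774 (h = 1728 + 46 = 1774)
1/(h - 8432) = 1/(1774 - 8432) = 1/(-6658) = -1/6658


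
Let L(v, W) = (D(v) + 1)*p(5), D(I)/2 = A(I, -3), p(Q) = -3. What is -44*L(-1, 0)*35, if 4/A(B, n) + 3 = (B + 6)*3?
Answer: 7700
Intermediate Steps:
A(B, n) = 4/(15 + 3*B) (A(B, n) = 4/(-3 + (B + 6)*3) = 4/(-3 + (6 + B)*3) = 4/(-3 + (18 + 3*B)) = 4/(15 + 3*B))
D(I) = 8/(3*(5 + I)) (D(I) = 2*(4/(3*(5 + I))) = 8/(3*(5 + I)))
L(v, W) = -3 - 8/(5 + v) (L(v, W) = (8/(3*(5 + v)) + 1)*(-3) = (1 + 8/(3*(5 + v)))*(-3) = -3 - 8/(5 + v))
-44*L(-1, 0)*35 = -44*((-23 - 3*(-1))/(5 - 1))*35 = -44*((-23 + 3)/4)*35 = -44*((1/4)*(-20))*35 = -44*(-5)*35 = -(-220)*35 = -1*(-7700) = 7700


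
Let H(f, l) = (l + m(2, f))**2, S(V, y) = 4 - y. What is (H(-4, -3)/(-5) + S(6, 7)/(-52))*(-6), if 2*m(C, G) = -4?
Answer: 771/26 ≈ 29.654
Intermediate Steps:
m(C, G) = -2 (m(C, G) = (1/2)*(-4) = -2)
H(f, l) = (-2 + l)**2 (H(f, l) = (l - 2)**2 = (-2 + l)**2)
(H(-4, -3)/(-5) + S(6, 7)/(-52))*(-6) = ((-2 - 3)**2/(-5) + (4 - 1*7)/(-52))*(-6) = ((-5)**2*(-1/5) + (4 - 7)*(-1/52))*(-6) = (25*(-1/5) - 3*(-1/52))*(-6) = (-5 + 3/52)*(-6) = -257/52*(-6) = 771/26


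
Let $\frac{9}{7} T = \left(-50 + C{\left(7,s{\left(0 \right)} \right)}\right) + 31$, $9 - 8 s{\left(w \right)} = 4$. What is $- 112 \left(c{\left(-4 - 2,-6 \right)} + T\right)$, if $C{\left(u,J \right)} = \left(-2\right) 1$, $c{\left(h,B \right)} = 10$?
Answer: $\frac{2128}{3} \approx 709.33$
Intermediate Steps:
$s{\left(w \right)} = \frac{5}{8}$ ($s{\left(w \right)} = \frac{9}{8} - \frac{1}{2} = \frac{5}{8}$)
$C{\left(u,J \right)} = -2$
$T = - \frac{49}{3}$ ($T = \frac{7 \left(\left(-50 - 2\right) + 31\right)}{9} = \frac{7 \left(-52 + 31\right)}{9} = \frac{7}{9} \left(-21\right) = - \frac{49}{3} \approx -16.333$)
$- 112 \left(c{\left(-4 - 2,-6 \right)} + T\right) = - 112 \left(10 - \frac{49}{3}\right) = \left(-112\right) \left(- \frac{19}{3}\right) = \frac{2128}{3}$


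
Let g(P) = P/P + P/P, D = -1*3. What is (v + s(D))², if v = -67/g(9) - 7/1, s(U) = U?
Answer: 7569/4 ≈ 1892.3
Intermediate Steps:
D = -3
g(P) = 2 (g(P) = 1 + 1 = 2)
v = -81/2 (v = -67/2 - 7/1 = -67*½ - 7*1 = -67/2 - 7 = -81/2 ≈ -40.500)
(v + s(D))² = (-81/2 - 3)² = (-87/2)² = 7569/4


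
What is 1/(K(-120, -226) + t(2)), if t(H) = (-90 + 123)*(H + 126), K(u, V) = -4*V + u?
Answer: 1/5008 ≈ 0.00019968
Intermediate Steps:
K(u, V) = u - 4*V
t(H) = 4158 + 33*H (t(H) = 33*(126 + H) = 4158 + 33*H)
1/(K(-120, -226) + t(2)) = 1/((-120 - 4*(-226)) + (4158 + 33*2)) = 1/((-120 + 904) + (4158 + 66)) = 1/(784 + 4224) = 1/5008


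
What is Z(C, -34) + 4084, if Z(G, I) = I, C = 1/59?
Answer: 4050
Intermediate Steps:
C = 1/59 ≈ 0.016949
Z(C, -34) + 4084 = -34 + 4084 = 4050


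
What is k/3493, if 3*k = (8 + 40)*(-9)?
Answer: -144/3493 ≈ -0.041225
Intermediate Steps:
k = -144 (k = ((8 + 40)*(-9))/3 = (48*(-9))/3 = (1/3)*(-432) = -144)
k/3493 = -144/3493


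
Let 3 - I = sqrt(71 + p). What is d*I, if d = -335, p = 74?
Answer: -1005 + 335*sqrt(145) ≈ 3028.9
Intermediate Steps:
I = 3 - sqrt(145) (I = 3 - sqrt(71 + 74) = 3 - sqrt(145) ≈ -9.0416)
d*I = -335*(3 - sqrt(145)) = -1005 + 335*sqrt(145)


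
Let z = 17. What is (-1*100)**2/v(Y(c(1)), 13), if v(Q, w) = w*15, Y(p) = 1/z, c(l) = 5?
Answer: 2000/39 ≈ 51.282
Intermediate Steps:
Y(p) = 1/17
v(Q, w) = 15*w
(-1*100)**2/v(Y(c(1)), 13) = (-1*100)**2/((15*13)) = (-100)**2/195 = 10000*(1/195) = 2000/39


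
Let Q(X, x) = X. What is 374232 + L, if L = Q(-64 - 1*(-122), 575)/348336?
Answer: 65179239005/174168 ≈ 3.7423e+5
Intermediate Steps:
L = 29/174168 (L = (-64 - 1*(-122))/348336 = (-64 + 122)*(1/348336) = 58*(1/348336) = 29/174168 ≈ 0.00016651)
374232 + L = 374232 + 29/174168 = 65179239005/174168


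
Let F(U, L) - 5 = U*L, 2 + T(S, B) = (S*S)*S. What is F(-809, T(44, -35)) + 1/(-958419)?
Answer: -66046793439628/958419 ≈ -6.8912e+7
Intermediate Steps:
T(S, B) = -2 + S³ (T(S, B) = -2 + (S*S)*S = -2 + S²*S = -2 + S³)
F(U, L) = 5 + L*U (F(U, L) = 5 + U*L = 5 + L*U)
F(-809, T(44, -35)) + 1/(-958419) = (5 + (-2 + 44³)*(-809)) + 1/(-958419) = (5 + (-2 + 85184)*(-809)) - 1/958419 = (5 + 85182*(-809)) - 1/958419 = (5 - 68912238) - 1/958419 = -68912233 - 1/958419 = -66046793439628/958419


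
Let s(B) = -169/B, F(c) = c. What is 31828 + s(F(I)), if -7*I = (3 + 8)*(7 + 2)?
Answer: 3152155/99 ≈ 31840.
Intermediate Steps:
I = -99/7 (I = -(3 + 8)*(7 + 2)/7 = -11*9/7 = -1/7*99 = -99/7 ≈ -14.143)
31828 + s(F(I)) = 31828 - 169/(-99/7) = 31828 - 169*(-7/99) = 31828 + 1183/99 = 3152155/99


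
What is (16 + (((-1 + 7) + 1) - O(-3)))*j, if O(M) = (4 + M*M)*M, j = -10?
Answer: -620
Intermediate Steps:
O(M) = M*(4 + M²) (O(M) = (4 + M²)*M = M*(4 + M²))
(16 + (((-1 + 7) + 1) - O(-3)))*j = (16 + (((-1 + 7) + 1) - (-3)*(4 + (-3)²)))*(-10) = (16 + ((6 + 1) - (-3)*(4 + 9)))*(-10) = (16 + (7 - (-3)*13))*(-10) = (16 + (7 - 1*(-39)))*(-10) = (16 + (7 + 39))*(-10) = (16 + 46)*(-10) = 62*(-10) = -620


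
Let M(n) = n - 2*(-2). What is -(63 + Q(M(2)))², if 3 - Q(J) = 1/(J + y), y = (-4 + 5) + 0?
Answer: -212521/49 ≈ -4337.2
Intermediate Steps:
y = 1 (y = 1 + 0 = 1)
M(n) = 4 + n (M(n) = n + 4 = 4 + n)
Q(J) = 3 - 1/(1 + J) (Q(J) = 3 - 1/(J + 1) = 3 - 1/(1 + J))
-(63 + Q(M(2)))² = -(63 + (2 + 3*(4 + 2))/(1 + (4 + 2)))² = -(63 + (2 + 3*6)/(1 + 6))² = -(63 + (2 + 18)/7)² = -(63 + (⅐)*20)² = -(63 + 20/7)² = -(461/7)² = -1*212521/49 = -212521/49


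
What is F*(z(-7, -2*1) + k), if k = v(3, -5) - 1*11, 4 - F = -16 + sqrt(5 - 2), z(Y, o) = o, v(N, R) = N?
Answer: -200 + 10*sqrt(3) ≈ -182.68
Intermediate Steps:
F = 20 - sqrt(3) (F = 4 - (-16 + sqrt(5 - 2)) = 4 - (-16 + sqrt(3)) = 4 + (16 - sqrt(3)) = 20 - sqrt(3) ≈ 18.268)
k = -8 (k = 3 - 1*11 = 3 - 11 = -8)
F*(z(-7, -2*1) + k) = (20 - sqrt(3))*(-2*1 - 8) = (20 - sqrt(3))*(-2 - 8) = (20 - sqrt(3))*(-10) = -200 + 10*sqrt(3)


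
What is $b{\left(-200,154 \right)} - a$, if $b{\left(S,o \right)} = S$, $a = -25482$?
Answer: $25282$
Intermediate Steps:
$b{\left(-200,154 \right)} - a = -200 - -25482 = -200 + 25482 = 25282$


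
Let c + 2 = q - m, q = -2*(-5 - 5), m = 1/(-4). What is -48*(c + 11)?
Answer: -1404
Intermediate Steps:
m = -1/4 ≈ -0.25000
q = 20 (q = -2*(-10) = 20)
c = 73/4 (c = -2 + (20 - 1*(-1/4)) = -2 + (20 + 1/4) = -2 + 81/4 = 73/4 ≈ 18.250)
-48*(c + 11) = -48*(73/4 + 11) = -48*117/4 = -1404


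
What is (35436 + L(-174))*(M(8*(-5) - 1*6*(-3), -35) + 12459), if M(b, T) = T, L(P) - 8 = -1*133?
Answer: 438703864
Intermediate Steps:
L(P) = -125 (L(P) = 8 - 1*133 = 8 - 133 = -125)
(35436 + L(-174))*(M(8*(-5) - 1*6*(-3), -35) + 12459) = (35436 - 125)*(-35 + 12459) = 35311*12424 = 438703864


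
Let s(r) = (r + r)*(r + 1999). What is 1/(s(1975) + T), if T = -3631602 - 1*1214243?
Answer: 1/10851455 ≈ 9.2154e-8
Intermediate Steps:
T = -4845845 (T = -3631602 - 1214243 = -4845845)
s(r) = 2*r*(1999 + r) (s(r) = (2*r)*(1999 + r) = 2*r*(1999 + r))
1/(s(1975) + T) = 1/(2*1975*(1999 + 1975) - 4845845) = 1/(2*1975*3974 - 4845845) = 1/(15697300 - 4845845) = 1/10851455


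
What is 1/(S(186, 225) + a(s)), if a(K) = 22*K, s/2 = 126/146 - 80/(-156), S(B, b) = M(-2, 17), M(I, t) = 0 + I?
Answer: 2847/166654 ≈ 0.017083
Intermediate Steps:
M(I, t) = I
S(B, b) = -2
s = 7834/2847 (s = 2*(126/146 - 80/(-156)) = 2*(126*(1/146) - 80*(-1/156)) = 2*(63/73 + 20/39) = 2*(3917/2847) = 7834/2847 ≈ 2.7517)
1/(S(186, 225) + a(s)) = 1/(-2 + 22*(7834/2847)) = 1/(-2 + 172348/2847) = 1/(166654/2847) = 2847/166654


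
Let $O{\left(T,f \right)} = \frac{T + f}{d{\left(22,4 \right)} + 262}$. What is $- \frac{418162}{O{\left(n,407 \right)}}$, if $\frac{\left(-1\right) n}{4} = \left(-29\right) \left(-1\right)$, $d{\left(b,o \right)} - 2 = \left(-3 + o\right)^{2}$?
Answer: $- \frac{110812930}{291} \approx -3.808 \cdot 10^{5}$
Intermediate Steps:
$d{\left(b,o \right)} = 2 + \left(-3 + o\right)^{2}$
$n = -116$ ($n = - 4 \left(\left(-29\right) \left(-1\right)\right) = \left(-4\right) 29 = -116$)
$O{\left(T,f \right)} = \frac{T}{265} + \frac{f}{265}$ ($O{\left(T,f \right)} = \frac{T + f}{\left(2 + \left(-3 + 4\right)^{2}\right) + 262} = \frac{T + f}{\left(2 + 1^{2}\right) + 262} = \frac{T + f}{\left(2 + 1\right) + 262} = \frac{T + f}{3 + 262} = \frac{T + f}{265} = \left(T + f\right) \frac{1}{265} = \frac{T}{265} + \frac{f}{265}$)
$- \frac{418162}{O{\left(n,407 \right)}} = - \frac{418162}{\frac{1}{265} \left(-116\right) + \frac{1}{265} \cdot 407} = - \frac{418162}{- \frac{116}{265} + \frac{407}{265}} = - \frac{418162}{\frac{291}{265}} = \left(-418162\right) \frac{265}{291} = - \frac{110812930}{291}$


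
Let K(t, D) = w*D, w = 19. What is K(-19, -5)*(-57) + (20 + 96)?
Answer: 5531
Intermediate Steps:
K(t, D) = 19*D
K(-19, -5)*(-57) + (20 + 96) = (19*(-5))*(-57) + (20 + 96) = -95*(-57) + 116 = 5415 + 116 = 5531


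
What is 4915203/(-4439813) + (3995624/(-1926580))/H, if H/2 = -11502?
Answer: -27227421200728081/24596034749892270 ≈ -1.1070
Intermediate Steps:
H = -23004 (H = 2*(-11502) = -23004)
4915203/(-4439813) + (3995624/(-1926580))/H = 4915203/(-4439813) + (3995624/(-1926580))/(-23004) = 4915203*(-1/4439813) + (3995624*(-1/1926580))*(-1/23004) = -4915203/4439813 - 998906/481645*(-1/23004) = -4915203/4439813 + 499453/5539880790 = -27227421200728081/24596034749892270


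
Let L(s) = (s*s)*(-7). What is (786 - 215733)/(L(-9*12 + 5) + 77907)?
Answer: -214947/3644 ≈ -58.987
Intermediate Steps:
L(s) = -7*s² (L(s) = s²*(-7) = -7*s²)
(786 - 215733)/(L(-9*12 + 5) + 77907) = (786 - 215733)/(-7*(-9*12 + 5)² + 77907) = -214947/(-7*(-108 + 5)² + 77907) = -214947/(-7*(-103)² + 77907) = -214947/(-7*10609 + 77907) = -214947/(-74263 + 77907) = -214947/3644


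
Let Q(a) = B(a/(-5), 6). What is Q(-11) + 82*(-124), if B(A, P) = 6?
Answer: -10162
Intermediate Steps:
Q(a) = 6
Q(-11) + 82*(-124) = 6 + 82*(-124) = 6 - 10168 = -10162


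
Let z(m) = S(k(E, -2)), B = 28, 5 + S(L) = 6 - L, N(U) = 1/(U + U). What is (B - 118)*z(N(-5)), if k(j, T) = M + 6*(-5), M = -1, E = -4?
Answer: -2880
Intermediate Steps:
N(U) = 1/(2*U)
k(j, T) = -31 (k(j, T) = -1 + 6*(-5) = -1 - 30 = -31)
S(L) = 1 - L (S(L) = -5 + (6 - L) = 1 - L)
z(m) = 32 (z(m) = 1 - 1*(-31) = 1 + 31 = 32)
(B - 118)*z(N(-5)) = (28 - 118)*32 = -90*32 = -2880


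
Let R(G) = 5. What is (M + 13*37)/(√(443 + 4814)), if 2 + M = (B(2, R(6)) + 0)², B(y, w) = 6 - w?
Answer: 480*√5257/5257 ≈ 6.6202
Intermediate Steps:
M = -1 (M = -2 + ((6 - 1*5) + 0)² = -2 + ((6 - 5) + 0)² = -2 + (1 + 0)² = -2 + 1² = -2 + 1 = -1)
(M + 13*37)/(√(443 + 4814)) = (-1 + 13*37)/(√(443 + 4814)) = (-1 + 481)/(√5257) = 480*(√5257/5257) = 480*√5257/5257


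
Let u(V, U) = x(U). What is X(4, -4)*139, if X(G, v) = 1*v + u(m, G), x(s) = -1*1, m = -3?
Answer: -695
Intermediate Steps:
x(s) = -1
u(V, U) = -1
X(G, v) = -1 + v (X(G, v) = 1*v - 1 = v - 1 = -1 + v)
X(4, -4)*139 = (-1 - 4)*139 = -5*139 = -695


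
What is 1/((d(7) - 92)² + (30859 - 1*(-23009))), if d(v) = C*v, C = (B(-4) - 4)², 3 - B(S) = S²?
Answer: 1/3782629 ≈ 2.6437e-7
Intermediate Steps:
B(S) = 3 - S²
C = 289 (C = ((3 - 1*(-4)²) - 4)² = ((3 - 1*16) - 4)² = ((3 - 16) - 4)² = (-13 - 4)² = (-17)² = 289)
d(v) = 289*v
1/((d(7) - 92)² + (30859 - 1*(-23009))) = 1/((289*7 - 92)² + (30859 - 1*(-23009))) = 1/((2023 - 92)² + (30859 + 23009)) = 1/(1931² + 53868) = 1/(3728761 + 53868) = 1/3782629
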